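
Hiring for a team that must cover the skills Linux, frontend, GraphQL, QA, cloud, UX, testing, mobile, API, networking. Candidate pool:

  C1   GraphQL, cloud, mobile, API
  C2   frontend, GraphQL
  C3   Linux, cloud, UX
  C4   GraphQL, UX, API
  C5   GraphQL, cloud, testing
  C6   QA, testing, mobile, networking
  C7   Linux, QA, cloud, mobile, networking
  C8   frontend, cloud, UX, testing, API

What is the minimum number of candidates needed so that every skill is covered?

C1, C7, C8 together cover {Linux, frontend, GraphQL, QA, cloud, UX, testing, mobile, API, networking} — every skill.
No 2 of the 8 candidates cover everything (all 28 pairs fall short), so 3 is minimum.

3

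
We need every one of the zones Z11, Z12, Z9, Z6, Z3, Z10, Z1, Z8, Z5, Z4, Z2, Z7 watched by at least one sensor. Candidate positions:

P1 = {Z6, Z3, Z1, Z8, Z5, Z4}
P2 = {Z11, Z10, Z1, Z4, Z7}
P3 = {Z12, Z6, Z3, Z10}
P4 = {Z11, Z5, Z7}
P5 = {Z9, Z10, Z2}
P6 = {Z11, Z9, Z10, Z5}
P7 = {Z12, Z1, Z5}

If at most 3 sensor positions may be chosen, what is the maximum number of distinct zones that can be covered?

Choosing P1, P2, P5 covers {Z11, Z9, Z6, Z3, Z10, Z1, Z8, Z5, Z4, Z2, Z7} — 11 zones.
No choice of 3 sensor positions does better; here Z12 is left uncovered.

11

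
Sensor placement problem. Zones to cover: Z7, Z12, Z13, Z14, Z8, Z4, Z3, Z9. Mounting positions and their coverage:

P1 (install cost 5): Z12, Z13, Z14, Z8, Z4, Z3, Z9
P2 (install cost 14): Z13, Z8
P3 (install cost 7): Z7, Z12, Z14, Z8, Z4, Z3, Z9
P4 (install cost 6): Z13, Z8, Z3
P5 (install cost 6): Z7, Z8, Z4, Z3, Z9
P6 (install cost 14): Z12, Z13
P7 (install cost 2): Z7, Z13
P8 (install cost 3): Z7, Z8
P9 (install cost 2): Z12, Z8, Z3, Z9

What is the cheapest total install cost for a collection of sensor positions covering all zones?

7

P1, P7 cover every zone at install cost 5 + 2 = 7.
Any cover uses at least 2 sensor positions; among all covering selections none totals below 7.
Greedy by coverage-per-install cost would pick P9, P7, P1 for 9 — worse than the optimum 7.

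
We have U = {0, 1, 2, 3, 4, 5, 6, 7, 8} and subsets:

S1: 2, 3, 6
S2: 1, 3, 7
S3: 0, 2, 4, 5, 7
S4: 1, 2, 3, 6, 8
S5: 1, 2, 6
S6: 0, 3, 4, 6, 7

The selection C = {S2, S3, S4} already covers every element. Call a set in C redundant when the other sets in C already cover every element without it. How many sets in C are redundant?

1

Drop S2: the rest still cover every element — redundant.
Drop S3: 0, 4, 5 uncovered — not redundant.
Drop S4: 6, 8 uncovered — not redundant.
1 redundant: S2.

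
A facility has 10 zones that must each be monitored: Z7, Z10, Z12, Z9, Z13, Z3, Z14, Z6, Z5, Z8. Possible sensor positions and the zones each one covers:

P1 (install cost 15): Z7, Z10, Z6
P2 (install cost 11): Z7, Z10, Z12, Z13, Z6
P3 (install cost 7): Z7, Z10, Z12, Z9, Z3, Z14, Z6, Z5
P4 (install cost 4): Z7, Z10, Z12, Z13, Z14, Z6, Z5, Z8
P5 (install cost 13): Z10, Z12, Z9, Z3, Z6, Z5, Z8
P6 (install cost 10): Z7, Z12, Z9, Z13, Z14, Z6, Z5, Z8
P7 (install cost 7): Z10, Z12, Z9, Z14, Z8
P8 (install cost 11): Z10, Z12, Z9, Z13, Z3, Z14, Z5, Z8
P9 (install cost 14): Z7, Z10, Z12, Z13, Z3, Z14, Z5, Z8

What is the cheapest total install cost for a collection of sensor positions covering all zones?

P3, P4 cover every zone at install cost 7 + 4 = 11.
Any cover uses at least 2 sensor positions; among all covering selections none totals below 11.

11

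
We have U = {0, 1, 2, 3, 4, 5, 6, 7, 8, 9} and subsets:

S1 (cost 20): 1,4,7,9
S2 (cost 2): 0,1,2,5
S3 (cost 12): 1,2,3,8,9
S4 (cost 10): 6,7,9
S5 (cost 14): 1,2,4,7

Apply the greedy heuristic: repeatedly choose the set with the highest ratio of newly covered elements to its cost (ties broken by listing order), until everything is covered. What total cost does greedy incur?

38

Pick 1: S2 adds 4 new (0, 1, 2, 5) at cost 2 (ratio 4/2).
Pick 2: S4 adds 3 new (6, 7, 9) at cost 10 (ratio 3/10).
Pick 3: S3 adds 2 new (3, 8) at cost 12 (ratio 2/12).
Pick 4: S5 adds 1 new (4) at cost 14 (ratio 1/14).
Greedy total cost: 2 + 10 + 12 + 14 = 38.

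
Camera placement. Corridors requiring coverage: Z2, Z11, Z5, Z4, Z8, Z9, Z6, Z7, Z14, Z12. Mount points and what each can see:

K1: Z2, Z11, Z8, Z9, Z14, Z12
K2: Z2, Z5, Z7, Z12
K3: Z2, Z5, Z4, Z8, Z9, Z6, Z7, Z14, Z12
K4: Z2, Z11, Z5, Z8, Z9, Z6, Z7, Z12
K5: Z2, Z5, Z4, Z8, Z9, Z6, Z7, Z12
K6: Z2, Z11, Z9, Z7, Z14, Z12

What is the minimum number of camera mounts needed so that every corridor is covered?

K1, K3 together cover {Z2, Z11, Z5, Z4, Z8, Z9, Z6, Z7, Z14, Z12} — every corridor.
No single camera mount contains all 10 corridors, so 2 is optimal.

2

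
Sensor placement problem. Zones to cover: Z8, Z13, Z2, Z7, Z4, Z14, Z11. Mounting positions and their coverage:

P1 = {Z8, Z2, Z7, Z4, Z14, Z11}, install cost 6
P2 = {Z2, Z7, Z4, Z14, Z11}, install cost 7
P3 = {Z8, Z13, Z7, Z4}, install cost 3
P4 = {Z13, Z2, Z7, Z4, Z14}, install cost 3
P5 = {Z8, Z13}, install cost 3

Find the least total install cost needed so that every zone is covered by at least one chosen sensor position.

P1, P3 cover every zone at install cost 6 + 3 = 9.
Any cover uses at least 2 sensor positions; among all covering selections none totals below 9.

9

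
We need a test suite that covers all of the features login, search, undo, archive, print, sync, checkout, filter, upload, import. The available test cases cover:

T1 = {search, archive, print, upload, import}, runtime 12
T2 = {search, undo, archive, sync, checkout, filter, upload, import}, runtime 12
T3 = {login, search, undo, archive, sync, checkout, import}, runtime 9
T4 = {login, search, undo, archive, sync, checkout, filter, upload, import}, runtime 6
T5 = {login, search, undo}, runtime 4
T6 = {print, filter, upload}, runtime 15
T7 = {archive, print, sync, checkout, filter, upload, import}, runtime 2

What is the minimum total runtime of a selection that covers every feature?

6

T5, T7 cover every feature at runtime 4 + 2 = 6.
Any cover uses at least 2 test cases; among all covering selections none totals below 6.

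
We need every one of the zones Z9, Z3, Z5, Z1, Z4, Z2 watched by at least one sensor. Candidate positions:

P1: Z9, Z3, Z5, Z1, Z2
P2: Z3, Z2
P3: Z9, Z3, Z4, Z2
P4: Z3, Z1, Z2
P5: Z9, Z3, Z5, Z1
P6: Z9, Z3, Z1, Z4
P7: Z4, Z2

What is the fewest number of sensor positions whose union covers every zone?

P1, P3 together cover {Z9, Z3, Z5, Z1, Z4, Z2} — every zone.
No single sensor position contains all 6 zones, so 2 is optimal.

2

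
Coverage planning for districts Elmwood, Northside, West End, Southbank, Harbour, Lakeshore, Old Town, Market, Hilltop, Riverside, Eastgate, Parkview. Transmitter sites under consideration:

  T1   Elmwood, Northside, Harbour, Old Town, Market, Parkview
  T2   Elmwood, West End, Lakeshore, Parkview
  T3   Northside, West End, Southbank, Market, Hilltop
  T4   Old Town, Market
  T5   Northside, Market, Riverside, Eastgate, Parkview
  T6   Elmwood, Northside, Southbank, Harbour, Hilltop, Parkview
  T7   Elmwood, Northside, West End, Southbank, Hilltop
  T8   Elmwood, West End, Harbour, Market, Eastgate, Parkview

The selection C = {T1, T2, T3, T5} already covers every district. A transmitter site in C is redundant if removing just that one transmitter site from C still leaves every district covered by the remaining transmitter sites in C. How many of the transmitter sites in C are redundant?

0

Drop T1: Harbour, Old Town uncovered — not redundant.
Drop T2: Lakeshore uncovered — not redundant.
Drop T3: Southbank, Hilltop uncovered — not redundant.
Drop T5: Riverside, Eastgate uncovered — not redundant.
None of the transmitter sites in C is redundant.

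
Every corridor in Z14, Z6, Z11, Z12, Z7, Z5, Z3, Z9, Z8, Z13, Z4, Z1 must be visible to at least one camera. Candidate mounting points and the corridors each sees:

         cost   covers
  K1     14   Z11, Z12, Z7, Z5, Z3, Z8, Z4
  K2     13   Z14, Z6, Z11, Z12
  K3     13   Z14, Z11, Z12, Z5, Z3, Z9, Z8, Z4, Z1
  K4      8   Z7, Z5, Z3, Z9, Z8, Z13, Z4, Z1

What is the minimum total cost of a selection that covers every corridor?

K2, K4 cover every corridor at cost 13 + 8 = 21.
Any cover uses at least 2 camera mounts; among all covering selections none totals below 21.

21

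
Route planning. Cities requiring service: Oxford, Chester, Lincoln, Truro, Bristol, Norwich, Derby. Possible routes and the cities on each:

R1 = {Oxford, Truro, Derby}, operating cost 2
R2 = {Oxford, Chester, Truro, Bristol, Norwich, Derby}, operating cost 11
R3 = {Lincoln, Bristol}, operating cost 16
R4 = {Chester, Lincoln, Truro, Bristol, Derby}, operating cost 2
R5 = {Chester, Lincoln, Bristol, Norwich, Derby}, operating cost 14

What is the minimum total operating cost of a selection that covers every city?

R2, R4 cover every city at operating cost 11 + 2 = 13.
Any cover uses at least 2 routes; among all covering selections none totals below 13.
Greedy by coverage-per-operating cost would pick R4, R1, R2 for 15 — worse than the optimum 13.

13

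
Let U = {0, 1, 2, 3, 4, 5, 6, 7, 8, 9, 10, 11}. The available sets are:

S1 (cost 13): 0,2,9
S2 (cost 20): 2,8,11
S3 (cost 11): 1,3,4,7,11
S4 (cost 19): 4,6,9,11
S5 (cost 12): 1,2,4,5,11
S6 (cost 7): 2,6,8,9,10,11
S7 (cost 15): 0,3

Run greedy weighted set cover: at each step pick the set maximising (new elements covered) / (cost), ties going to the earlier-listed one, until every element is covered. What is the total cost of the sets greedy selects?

Pick 1: S6 adds 6 new (2, 6, 8, 9, 10, 11) at cost 7 (ratio 6/7).
Pick 2: S3 adds 4 new (1, 3, 4, 7) at cost 11 (ratio 4/11).
Pick 3: S5 adds 1 new (5) at cost 12 (ratio 1/12).
Pick 4: S1 adds 1 new (0) at cost 13 (ratio 1/13).
Greedy total cost: 7 + 11 + 12 + 13 = 43.

43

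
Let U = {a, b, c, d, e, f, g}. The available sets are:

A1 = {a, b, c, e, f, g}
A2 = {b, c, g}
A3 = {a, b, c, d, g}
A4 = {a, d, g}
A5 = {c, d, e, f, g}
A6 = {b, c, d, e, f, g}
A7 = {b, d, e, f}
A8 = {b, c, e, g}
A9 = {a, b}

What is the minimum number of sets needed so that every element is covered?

2

A1, A3 together cover {a, b, c, d, e, f, g} — every element.
No single set contains all 7 elements, so 2 is optimal.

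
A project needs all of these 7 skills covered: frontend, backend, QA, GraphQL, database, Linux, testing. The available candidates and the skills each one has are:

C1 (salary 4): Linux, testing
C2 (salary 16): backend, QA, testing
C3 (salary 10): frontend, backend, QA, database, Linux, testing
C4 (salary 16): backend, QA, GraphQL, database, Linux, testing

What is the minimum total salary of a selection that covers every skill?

C3, C4 cover every skill at salary 10 + 16 = 26.
Any cover uses at least 2 candidates; among all covering selections none totals below 26.

26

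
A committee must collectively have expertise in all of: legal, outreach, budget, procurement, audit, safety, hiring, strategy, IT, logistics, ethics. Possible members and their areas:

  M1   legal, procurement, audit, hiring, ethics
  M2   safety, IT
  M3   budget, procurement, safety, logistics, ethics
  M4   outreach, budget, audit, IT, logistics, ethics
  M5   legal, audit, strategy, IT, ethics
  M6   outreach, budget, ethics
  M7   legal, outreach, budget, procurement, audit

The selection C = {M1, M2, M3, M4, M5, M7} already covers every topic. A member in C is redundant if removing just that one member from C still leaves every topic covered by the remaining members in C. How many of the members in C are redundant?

4

Drop M1: hiring uncovered — not redundant.
Drop M2: the rest still cover every topic — redundant.
Drop M3: the rest still cover every topic — redundant.
Drop M4: the rest still cover every topic — redundant.
Drop M5: strategy uncovered — not redundant.
Drop M7: the rest still cover every topic — redundant.
4 redundant: M2, M3, M4, M7.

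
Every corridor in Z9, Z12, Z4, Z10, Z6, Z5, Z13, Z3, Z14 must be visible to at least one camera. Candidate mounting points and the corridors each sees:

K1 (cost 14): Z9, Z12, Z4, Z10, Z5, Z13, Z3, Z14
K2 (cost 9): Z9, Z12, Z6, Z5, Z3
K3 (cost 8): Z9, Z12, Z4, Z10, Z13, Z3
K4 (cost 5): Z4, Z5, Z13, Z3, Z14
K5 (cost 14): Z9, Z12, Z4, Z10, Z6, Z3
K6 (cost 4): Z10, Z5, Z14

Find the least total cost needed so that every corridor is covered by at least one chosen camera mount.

K2, K4, K6 cover every corridor at cost 9 + 5 + 4 = 18.
Any cover uses at least 2 camera mounts; among all covering selections none totals below 18.
Greedy by coverage-per-cost would pick K4, K3, K2 for 22 — worse than the optimum 18.

18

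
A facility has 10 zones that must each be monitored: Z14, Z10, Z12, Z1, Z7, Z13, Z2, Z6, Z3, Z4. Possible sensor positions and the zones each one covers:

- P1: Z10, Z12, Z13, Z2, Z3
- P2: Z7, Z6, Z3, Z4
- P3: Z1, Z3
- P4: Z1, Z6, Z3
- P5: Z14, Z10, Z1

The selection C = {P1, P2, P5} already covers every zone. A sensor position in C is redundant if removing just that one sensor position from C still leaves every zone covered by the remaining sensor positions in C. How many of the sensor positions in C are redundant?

Drop P1: Z12, Z13, Z2 uncovered — not redundant.
Drop P2: Z7, Z6, Z4 uncovered — not redundant.
Drop P5: Z14, Z1 uncovered — not redundant.
None of the sensor positions in C is redundant.

0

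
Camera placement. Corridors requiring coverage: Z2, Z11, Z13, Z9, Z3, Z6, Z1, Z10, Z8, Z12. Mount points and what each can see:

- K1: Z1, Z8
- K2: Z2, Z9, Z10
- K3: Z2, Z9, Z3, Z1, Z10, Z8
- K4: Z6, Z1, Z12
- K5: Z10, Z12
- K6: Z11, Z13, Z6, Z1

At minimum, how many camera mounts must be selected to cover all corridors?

3

K3, K4, K6 together cover {Z2, Z11, Z13, Z9, Z3, Z6, Z1, Z10, Z8, Z12} — every corridor.
No 2 of the 6 camera mounts cover everything (all 15 pairs fall short), so 3 is minimum.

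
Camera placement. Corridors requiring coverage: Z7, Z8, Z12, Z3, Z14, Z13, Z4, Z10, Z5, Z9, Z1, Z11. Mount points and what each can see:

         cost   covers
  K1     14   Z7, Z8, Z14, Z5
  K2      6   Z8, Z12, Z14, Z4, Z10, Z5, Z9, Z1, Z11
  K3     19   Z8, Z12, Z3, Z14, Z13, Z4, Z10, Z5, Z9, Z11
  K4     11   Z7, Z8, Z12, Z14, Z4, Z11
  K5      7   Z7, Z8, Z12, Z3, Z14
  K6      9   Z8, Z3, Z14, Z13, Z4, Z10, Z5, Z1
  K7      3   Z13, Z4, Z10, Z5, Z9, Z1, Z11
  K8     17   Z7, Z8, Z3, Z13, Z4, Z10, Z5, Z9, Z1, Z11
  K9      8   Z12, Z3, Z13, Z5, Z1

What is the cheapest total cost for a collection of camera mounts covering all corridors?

K5, K7 cover every corridor at cost 7 + 3 = 10.
Any cover uses at least 2 camera mounts; among all covering selections none totals below 10.

10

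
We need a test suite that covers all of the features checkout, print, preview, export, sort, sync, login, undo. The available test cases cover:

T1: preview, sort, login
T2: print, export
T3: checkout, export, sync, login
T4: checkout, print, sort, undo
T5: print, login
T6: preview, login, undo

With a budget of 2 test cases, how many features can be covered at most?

Choosing T3, T4 covers {checkout, print, export, sort, sync, login, undo} — 7 features.
No choice of 2 test cases does better; here preview is left uncovered.

7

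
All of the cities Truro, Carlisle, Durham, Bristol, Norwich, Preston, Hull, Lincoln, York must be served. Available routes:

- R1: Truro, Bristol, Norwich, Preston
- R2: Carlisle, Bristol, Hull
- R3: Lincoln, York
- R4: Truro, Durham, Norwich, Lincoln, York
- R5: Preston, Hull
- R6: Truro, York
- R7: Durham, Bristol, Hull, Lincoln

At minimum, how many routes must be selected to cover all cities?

3

R1, R2, R4 together cover {Truro, Carlisle, Durham, Bristol, Norwich, Preston, Hull, Lincoln, York} — every city.
No 2 of the 7 routes cover everything (all 21 pairs fall short), so 3 is minimum.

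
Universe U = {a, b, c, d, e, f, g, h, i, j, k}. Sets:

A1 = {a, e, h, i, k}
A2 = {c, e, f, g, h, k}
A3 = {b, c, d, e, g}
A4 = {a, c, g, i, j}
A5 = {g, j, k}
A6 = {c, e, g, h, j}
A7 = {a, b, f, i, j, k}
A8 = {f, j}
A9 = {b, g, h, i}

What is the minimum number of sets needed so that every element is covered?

A1, A3, A7 together cover {a, b, c, d, e, f, g, h, i, j, k} — every element.
No 2 of the 9 sets cover everything (all 36 pairs fall short), so 3 is minimum.

3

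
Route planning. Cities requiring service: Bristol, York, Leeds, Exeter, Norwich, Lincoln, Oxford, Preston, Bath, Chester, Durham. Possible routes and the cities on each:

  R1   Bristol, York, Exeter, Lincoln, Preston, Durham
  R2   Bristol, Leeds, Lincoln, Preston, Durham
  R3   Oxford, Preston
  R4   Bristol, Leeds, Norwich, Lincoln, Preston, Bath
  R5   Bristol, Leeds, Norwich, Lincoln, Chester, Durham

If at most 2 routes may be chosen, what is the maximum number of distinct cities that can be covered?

9

Choosing R1, R4 covers {Bristol, York, Leeds, Exeter, Norwich, Lincoln, Preston, Bath, Durham} — 9 cities.
No choice of 2 routes does better; here Oxford, Chester are left uncovered.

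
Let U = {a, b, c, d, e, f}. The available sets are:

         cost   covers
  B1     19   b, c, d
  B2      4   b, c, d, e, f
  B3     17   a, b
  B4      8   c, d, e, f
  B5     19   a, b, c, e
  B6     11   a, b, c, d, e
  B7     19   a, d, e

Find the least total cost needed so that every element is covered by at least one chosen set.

B2, B6 cover every element at cost 4 + 11 = 15.
Any cover uses at least 2 sets; among all covering selections none totals below 15.

15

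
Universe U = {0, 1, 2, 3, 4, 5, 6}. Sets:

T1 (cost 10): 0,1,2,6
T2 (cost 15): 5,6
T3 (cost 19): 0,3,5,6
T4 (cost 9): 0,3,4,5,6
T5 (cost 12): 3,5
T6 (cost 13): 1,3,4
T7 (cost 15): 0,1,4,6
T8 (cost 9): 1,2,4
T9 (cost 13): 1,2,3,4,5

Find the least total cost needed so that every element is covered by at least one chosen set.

T4, T8 cover every element at cost 9 + 9 = 18.
Any cover uses at least 2 sets; among all covering selections none totals below 18.

18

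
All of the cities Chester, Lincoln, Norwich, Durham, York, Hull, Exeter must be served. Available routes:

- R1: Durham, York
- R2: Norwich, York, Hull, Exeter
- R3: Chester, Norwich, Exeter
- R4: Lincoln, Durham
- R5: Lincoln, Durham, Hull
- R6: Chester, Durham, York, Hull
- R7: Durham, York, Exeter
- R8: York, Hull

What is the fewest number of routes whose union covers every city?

R1, R3, R5 together cover {Chester, Lincoln, Norwich, Durham, York, Hull, Exeter} — every city.
No 2 of the 8 routes cover everything (all 28 pairs fall short), so 3 is minimum.

3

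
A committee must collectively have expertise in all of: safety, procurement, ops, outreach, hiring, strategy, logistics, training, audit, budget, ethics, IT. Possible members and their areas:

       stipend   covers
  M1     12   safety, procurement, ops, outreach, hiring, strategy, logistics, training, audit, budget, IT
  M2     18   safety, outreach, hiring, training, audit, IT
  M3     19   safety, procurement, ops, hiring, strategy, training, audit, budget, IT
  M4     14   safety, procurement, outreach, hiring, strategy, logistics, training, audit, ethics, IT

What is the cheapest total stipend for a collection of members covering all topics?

26

M1, M4 cover every topic at stipend 12 + 14 = 26.
Any cover uses at least 2 members; among all covering selections none totals below 26.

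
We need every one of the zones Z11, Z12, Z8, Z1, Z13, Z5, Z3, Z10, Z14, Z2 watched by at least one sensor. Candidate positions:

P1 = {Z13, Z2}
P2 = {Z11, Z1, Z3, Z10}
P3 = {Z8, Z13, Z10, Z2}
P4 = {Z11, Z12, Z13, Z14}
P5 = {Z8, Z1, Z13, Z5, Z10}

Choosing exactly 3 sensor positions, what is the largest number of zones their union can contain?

Choosing P1, P4, P5 covers {Z11, Z12, Z8, Z1, Z13, Z5, Z10, Z14, Z2} — 9 zones.
No choice of 3 sensor positions does better; here Z3 is left uncovered.

9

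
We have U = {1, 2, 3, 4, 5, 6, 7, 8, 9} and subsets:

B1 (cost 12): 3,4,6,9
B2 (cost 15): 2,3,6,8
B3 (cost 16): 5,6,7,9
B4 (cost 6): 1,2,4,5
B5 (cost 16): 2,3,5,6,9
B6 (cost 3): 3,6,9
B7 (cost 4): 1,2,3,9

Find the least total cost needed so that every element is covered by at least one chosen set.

B2, B3, B4 cover every element at cost 15 + 16 + 6 = 37.
Any cover uses at least 3 sets; among all covering selections none totals below 37.
Greedy by coverage-per-cost would pick B6, B4, B2, B3 for 40 — worse than the optimum 37.

37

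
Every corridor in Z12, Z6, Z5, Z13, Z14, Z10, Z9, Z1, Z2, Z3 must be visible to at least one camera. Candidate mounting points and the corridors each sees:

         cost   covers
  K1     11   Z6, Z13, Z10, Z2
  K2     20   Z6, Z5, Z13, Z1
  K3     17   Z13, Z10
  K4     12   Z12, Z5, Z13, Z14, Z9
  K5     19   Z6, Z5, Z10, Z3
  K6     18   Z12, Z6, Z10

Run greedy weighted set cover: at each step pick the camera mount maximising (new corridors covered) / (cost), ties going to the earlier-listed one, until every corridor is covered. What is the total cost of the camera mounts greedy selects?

Pick 1: K4 adds 5 new (Z12, Z5, Z13, Z14, Z9) at cost 12 (ratio 5/12).
Pick 2: K1 adds 3 new (Z6, Z10, Z2) at cost 11 (ratio 3/11).
Pick 3: K5 adds 1 new (Z3) at cost 19 (ratio 1/19).
Pick 4: K2 adds 1 new (Z1) at cost 20 (ratio 1/20).
Greedy total cost: 12 + 11 + 19 + 20 = 62.

62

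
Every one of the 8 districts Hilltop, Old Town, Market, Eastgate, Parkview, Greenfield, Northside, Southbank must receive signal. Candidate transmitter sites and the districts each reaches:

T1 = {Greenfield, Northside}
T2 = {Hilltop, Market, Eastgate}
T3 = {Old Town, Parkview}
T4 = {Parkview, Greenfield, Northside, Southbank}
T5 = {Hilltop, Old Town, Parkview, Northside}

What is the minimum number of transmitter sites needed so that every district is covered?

T2, T3, T4 together cover {Hilltop, Old Town, Market, Eastgate, Parkview, Greenfield, Northside, Southbank} — every district.
No 2 of the 5 transmitter sites cover everything (all 10 pairs fall short), so 3 is minimum.

3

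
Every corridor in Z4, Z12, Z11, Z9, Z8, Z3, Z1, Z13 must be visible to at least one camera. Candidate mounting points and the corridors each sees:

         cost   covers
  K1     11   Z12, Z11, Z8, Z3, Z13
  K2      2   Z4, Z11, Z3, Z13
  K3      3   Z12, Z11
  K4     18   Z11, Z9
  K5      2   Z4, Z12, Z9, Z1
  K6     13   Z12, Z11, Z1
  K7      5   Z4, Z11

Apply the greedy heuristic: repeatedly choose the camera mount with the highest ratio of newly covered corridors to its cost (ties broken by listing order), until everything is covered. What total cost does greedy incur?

15

Pick 1: K2 adds 4 new (Z4, Z11, Z3, Z13) at cost 2 (ratio 4/2).
Pick 2: K5 adds 3 new (Z12, Z9, Z1) at cost 2 (ratio 3/2).
Pick 3: K1 adds 1 new (Z8) at cost 11 (ratio 1/11).
Greedy total cost: 2 + 2 + 11 = 15. (The true optimum is 13, so greedy overshoots here.)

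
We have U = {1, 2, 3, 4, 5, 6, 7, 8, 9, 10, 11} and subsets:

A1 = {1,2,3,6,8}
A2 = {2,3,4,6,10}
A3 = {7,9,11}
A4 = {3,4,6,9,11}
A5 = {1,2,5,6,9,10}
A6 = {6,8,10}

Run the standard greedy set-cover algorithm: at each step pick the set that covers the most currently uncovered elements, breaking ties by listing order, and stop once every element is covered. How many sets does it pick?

4

Pick 1: A5 covers 6 new elements (1, 2, 5, 6, 9, 10).
Pick 2: A4 covers 3 new elements (3, 4, 11).
Pick 3: A1 covers 1 new elements (8).
Pick 4: A3 covers 1 new elements (7).
Greedy uses 4 sets.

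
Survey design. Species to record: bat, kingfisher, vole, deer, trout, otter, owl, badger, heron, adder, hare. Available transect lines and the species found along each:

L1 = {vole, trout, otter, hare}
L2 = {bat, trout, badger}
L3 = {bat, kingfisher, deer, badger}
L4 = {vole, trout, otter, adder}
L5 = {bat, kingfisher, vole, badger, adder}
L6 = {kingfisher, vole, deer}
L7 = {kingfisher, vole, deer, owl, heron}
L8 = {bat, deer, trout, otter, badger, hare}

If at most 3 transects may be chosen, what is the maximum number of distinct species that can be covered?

11

Choosing L1, L5, L7 covers {bat, kingfisher, vole, deer, trout, otter, owl, badger, heron, adder, hare} — 11 species.
That is all 11 species.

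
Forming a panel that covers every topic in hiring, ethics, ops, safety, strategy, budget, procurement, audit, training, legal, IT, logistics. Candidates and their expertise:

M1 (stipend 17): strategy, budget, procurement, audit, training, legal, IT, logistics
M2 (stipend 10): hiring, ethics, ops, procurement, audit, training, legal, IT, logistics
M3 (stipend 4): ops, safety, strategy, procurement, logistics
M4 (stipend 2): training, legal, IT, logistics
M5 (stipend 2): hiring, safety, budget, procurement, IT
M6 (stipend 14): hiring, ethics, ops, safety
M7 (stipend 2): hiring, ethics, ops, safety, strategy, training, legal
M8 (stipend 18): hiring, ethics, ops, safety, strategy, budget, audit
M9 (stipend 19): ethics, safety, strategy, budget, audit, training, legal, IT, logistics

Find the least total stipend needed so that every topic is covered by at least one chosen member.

M2, M5, M7 cover every topic at stipend 10 + 2 + 2 = 14.
Any cover uses at least 2 members; among all covering selections none totals below 14.

14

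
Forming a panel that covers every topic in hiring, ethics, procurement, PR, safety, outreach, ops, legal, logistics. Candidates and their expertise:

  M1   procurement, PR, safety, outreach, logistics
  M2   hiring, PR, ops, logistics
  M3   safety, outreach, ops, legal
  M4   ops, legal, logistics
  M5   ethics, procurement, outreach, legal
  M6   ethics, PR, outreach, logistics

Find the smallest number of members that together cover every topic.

3

M1, M2, M5 together cover {hiring, ethics, procurement, PR, safety, outreach, ops, legal, logistics} — every topic.
No 2 of the 6 members cover everything (all 15 pairs fall short), so 3 is minimum.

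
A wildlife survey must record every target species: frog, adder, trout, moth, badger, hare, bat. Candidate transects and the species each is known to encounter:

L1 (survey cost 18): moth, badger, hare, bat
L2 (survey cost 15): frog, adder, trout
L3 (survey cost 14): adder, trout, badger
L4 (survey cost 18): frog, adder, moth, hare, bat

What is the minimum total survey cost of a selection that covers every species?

32

L3, L4 cover every species at survey cost 14 + 18 = 32.
Any cover uses at least 2 transects; among all covering selections none totals below 32.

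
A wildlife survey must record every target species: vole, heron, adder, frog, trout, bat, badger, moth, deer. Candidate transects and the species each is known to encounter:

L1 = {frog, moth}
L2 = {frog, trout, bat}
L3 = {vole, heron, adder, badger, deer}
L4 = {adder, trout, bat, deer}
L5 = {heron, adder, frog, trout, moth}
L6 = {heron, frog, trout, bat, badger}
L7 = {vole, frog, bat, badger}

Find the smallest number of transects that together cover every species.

3

L1, L2, L3 together cover {vole, heron, adder, frog, trout, bat, badger, moth, deer} — every species.
No 2 of the 7 transects cover everything (all 21 pairs fall short), so 3 is minimum.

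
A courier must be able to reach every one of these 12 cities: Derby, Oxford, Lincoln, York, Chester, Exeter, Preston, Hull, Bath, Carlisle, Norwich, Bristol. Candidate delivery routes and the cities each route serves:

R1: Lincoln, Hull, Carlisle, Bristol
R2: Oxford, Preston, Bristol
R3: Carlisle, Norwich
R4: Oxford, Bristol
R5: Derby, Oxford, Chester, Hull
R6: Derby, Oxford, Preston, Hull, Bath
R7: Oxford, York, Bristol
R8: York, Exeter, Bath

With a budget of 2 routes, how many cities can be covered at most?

Choosing R1, R6 covers {Derby, Oxford, Lincoln, Preston, Hull, Bath, Carlisle, Bristol} — 8 cities.
No choice of 2 routes does better; here York, Chester, Exeter, Norwich are left uncovered.

8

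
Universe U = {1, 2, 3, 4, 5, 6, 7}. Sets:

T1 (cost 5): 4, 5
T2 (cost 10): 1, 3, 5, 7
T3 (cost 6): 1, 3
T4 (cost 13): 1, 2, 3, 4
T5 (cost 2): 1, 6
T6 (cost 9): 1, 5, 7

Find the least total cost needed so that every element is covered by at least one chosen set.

T4, T5, T6 cover every element at cost 13 + 2 + 9 = 24.
Any cover uses at least 3 sets; among all covering selections none totals below 24.

24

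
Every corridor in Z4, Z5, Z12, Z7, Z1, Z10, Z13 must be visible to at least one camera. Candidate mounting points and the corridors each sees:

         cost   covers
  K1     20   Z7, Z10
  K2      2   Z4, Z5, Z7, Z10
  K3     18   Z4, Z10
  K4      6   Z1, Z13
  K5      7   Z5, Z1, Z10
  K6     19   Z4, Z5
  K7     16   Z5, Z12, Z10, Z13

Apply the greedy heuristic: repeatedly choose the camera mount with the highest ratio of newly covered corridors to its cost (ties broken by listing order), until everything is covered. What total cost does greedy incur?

24

Pick 1: K2 adds 4 new (Z4, Z5, Z7, Z10) at cost 2 (ratio 4/2).
Pick 2: K4 adds 2 new (Z1, Z13) at cost 6 (ratio 2/6).
Pick 3: K7 adds 1 new (Z12) at cost 16 (ratio 1/16).
Greedy total cost: 2 + 6 + 16 = 24.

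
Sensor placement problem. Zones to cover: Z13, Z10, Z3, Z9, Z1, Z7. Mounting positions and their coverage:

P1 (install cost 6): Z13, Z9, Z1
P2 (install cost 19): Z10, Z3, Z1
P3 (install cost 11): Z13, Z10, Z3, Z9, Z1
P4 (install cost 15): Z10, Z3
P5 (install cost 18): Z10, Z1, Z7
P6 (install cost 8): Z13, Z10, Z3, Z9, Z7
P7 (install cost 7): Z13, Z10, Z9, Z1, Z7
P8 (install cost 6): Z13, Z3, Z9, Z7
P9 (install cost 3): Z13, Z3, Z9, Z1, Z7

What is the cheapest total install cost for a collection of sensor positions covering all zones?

10

P7, P9 cover every zone at install cost 7 + 3 = 10.
Any cover uses at least 2 sensor positions; among all covering selections none totals below 10.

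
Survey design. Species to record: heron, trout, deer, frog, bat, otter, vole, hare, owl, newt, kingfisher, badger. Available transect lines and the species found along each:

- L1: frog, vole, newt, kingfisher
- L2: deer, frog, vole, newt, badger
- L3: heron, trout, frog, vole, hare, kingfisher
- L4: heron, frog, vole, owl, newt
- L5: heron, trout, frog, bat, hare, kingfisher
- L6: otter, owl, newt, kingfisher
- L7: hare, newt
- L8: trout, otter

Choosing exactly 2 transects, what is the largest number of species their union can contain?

10

Choosing L2, L5 covers {heron, trout, deer, frog, bat, vole, hare, newt, kingfisher, badger} — 10 species.
No choice of 2 transects does better; here otter, owl are left uncovered.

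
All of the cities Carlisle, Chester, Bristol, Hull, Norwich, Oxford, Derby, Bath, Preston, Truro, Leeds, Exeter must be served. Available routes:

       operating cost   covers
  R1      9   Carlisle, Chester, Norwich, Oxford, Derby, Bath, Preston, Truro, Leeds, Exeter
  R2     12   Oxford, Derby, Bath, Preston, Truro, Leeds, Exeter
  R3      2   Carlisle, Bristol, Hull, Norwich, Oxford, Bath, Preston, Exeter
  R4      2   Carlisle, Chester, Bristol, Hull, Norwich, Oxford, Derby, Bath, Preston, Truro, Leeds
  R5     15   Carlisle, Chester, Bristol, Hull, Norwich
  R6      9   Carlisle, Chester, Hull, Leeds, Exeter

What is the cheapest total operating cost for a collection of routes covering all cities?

R3, R4 cover every city at operating cost 2 + 2 = 4.
Any cover uses at least 2 routes; among all covering selections none totals below 4.

4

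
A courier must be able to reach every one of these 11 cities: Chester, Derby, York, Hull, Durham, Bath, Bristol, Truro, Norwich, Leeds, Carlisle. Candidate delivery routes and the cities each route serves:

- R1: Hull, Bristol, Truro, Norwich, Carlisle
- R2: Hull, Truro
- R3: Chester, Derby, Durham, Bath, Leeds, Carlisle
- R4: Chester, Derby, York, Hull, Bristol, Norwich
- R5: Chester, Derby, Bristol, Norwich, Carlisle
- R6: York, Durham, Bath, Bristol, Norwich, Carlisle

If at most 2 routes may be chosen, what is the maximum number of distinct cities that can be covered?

Choosing R1, R3 covers {Chester, Derby, Hull, Durham, Bath, Bristol, Truro, Norwich, Leeds, Carlisle} — 10 cities.
No choice of 2 routes does better; here York is left uncovered.

10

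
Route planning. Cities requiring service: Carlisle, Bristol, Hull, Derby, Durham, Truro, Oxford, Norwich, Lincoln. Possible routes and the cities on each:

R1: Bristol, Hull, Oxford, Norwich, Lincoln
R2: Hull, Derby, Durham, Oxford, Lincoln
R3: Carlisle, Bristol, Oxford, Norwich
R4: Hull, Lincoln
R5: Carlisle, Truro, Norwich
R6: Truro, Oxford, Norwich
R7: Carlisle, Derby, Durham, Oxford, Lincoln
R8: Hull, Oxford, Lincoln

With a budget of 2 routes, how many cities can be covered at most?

Choosing R1, R7 covers {Carlisle, Bristol, Hull, Derby, Durham, Oxford, Norwich, Lincoln} — 8 cities.
No choice of 2 routes does better; here Truro is left uncovered.

8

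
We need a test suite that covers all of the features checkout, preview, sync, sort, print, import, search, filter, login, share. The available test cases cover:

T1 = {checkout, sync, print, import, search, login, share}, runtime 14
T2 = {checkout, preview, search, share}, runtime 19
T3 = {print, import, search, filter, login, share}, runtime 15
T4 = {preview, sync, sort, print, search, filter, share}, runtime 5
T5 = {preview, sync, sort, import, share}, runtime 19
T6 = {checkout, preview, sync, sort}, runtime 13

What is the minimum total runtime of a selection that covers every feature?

T1, T4 cover every feature at runtime 14 + 5 = 19.
Any cover uses at least 2 test cases; among all covering selections none totals below 19.

19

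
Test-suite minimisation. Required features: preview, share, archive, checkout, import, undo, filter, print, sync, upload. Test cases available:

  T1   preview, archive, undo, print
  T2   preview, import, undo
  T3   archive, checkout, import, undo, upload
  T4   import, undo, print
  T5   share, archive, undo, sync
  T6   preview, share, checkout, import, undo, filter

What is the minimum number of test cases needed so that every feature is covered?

T1, T3, T5, T6 together cover {preview, share, archive, checkout, import, undo, filter, print, sync, upload} — every feature.
No 3 of the 6 test cases cover everything (all 20 triples fall short), so 4 is minimum.

4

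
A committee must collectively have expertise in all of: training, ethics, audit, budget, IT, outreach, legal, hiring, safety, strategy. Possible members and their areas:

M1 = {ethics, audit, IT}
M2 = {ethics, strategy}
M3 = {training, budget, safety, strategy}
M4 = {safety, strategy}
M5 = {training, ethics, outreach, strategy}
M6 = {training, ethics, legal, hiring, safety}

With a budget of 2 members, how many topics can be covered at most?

Choosing M1, M3 covers {training, ethics, audit, budget, IT, safety, strategy} — 7 topics.
No choice of 2 members does better; here outreach, legal, hiring are left uncovered.

7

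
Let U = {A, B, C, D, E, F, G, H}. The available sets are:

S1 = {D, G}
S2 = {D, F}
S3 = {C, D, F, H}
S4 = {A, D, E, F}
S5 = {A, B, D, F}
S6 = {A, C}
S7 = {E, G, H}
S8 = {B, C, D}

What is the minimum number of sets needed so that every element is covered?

S3, S5, S7 together cover {A, B, C, D, E, F, G, H} — every element.
No 2 of the 8 sets cover everything (all 28 pairs fall short), so 3 is minimum.
Greedy (largest uncovered first) would take S3, S4, S1, S5 — 4 sets — but 3 suffice.

3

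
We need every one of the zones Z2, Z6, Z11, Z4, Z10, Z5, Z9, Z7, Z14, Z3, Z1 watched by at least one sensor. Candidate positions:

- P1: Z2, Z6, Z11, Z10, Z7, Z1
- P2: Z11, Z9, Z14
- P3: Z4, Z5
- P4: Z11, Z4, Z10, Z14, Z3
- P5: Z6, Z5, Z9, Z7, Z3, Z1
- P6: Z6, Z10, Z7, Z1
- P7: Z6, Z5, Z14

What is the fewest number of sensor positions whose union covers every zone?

3

P1, P4, P5 together cover {Z2, Z6, Z11, Z4, Z10, Z5, Z9, Z7, Z14, Z3, Z1} — every zone.
No 2 of the 7 sensor positions cover everything (all 21 pairs fall short), so 3 is minimum.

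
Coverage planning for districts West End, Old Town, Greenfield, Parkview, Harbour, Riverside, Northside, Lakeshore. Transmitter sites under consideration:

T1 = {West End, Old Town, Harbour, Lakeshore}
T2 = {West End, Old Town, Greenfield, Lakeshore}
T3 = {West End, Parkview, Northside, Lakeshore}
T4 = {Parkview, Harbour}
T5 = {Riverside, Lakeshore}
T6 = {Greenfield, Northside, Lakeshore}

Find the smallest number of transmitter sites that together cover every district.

4

T1, T2, T3, T5 together cover {West End, Old Town, Greenfield, Parkview, Harbour, Riverside, Northside, Lakeshore} — every district.
No 3 of the 6 transmitter sites cover everything (all 20 triples fall short), so 4 is minimum.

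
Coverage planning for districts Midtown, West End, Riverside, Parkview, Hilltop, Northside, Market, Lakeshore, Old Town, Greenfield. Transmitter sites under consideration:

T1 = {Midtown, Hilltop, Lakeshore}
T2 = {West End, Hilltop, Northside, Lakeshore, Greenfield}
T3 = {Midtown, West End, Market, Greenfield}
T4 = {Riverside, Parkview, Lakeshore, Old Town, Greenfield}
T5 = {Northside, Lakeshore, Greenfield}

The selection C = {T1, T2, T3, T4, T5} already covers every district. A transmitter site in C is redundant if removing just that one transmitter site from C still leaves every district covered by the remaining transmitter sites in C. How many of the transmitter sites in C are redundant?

3

Drop T1: the rest still cover every district — redundant.
Drop T2: the rest still cover every district — redundant.
Drop T3: Market uncovered — not redundant.
Drop T4: Riverside, Parkview, Old Town uncovered — not redundant.
Drop T5: the rest still cover every district — redundant.
3 redundant: T1, T2, T5.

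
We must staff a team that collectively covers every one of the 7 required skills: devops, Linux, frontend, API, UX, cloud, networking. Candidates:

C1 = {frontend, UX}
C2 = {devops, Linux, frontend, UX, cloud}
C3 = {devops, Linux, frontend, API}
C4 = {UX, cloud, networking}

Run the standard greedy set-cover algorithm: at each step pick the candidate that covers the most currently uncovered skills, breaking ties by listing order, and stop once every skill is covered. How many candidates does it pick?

Pick 1: C2 covers 5 new skills (devops, Linux, frontend, UX, cloud).
Pick 2: C3 covers 1 new skills (API).
Pick 3: C4 covers 1 new skills (networking).
Greedy uses 3 candidates. (The true minimum is 2.)

3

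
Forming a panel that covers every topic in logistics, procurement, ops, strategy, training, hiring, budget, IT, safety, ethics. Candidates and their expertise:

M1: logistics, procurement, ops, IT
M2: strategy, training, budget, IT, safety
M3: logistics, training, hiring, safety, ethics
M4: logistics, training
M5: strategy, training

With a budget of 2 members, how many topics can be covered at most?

Choosing M1, M2 covers {logistics, procurement, ops, strategy, training, budget, IT, safety} — 8 topics.
No choice of 2 members does better; here hiring, ethics are left uncovered.

8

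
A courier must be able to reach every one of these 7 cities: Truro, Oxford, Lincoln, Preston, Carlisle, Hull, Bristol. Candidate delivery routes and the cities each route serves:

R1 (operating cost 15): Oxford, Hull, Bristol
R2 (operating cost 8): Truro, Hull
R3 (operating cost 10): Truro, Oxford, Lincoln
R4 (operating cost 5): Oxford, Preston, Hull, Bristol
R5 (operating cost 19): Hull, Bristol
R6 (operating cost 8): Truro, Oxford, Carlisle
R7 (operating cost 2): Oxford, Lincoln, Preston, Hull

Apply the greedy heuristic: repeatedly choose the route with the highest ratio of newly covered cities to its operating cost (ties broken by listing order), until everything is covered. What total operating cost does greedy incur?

15

Pick 1: R7 adds 4 new (Oxford, Lincoln, Preston, Hull) at operating cost 2 (ratio 4/2).
Pick 2: R6 adds 2 new (Truro, Carlisle) at operating cost 8 (ratio 2/8).
Pick 3: R4 adds 1 new (Bristol) at operating cost 5 (ratio 1/5).
Greedy total operating cost: 2 + 8 + 5 = 15.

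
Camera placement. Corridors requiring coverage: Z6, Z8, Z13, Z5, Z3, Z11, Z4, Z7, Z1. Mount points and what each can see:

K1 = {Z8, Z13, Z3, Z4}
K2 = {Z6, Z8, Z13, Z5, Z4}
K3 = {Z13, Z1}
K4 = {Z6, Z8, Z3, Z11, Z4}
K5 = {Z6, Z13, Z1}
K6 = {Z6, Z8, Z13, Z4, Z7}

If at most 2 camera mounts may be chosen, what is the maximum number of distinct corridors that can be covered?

7

Choosing K2, K4 covers {Z6, Z8, Z13, Z5, Z3, Z11, Z4} — 7 corridors.
No choice of 2 camera mounts does better; here Z7, Z1 are left uncovered.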